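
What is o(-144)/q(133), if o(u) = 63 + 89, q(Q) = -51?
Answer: -152/51 ≈ -2.9804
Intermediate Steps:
o(u) = 152
o(-144)/q(133) = 152/(-51) = 152*(-1/51) = -152/51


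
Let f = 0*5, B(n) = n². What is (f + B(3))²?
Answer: 81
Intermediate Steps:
f = 0
(f + B(3))² = (0 + 3²)² = (0 + 9)² = 9² = 81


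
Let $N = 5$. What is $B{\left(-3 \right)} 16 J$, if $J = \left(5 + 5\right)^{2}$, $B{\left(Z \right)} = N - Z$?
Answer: $12800$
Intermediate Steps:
$B{\left(Z \right)} = 5 - Z$
$J = 100$ ($J = 10^{2} = 100$)
$B{\left(-3 \right)} 16 J = \left(5 - -3\right) 16 \cdot 100 = \left(5 + 3\right) 16 \cdot 100 = 8 \cdot 16 \cdot 100 = 128 \cdot 100 = 12800$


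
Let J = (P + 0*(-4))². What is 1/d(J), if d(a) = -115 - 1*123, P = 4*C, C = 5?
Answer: -1/238 ≈ -0.0042017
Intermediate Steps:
P = 20 (P = 4*5 = 20)
J = 400 (J = (20 + 0*(-4))² = (20 + 0)² = 20² = 400)
d(a) = -238 (d(a) = -115 - 123 = -238)
1/d(J) = 1/(-238) = -1/238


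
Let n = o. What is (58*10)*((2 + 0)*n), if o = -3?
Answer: -3480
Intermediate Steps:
n = -3
(58*10)*((2 + 0)*n) = (58*10)*((2 + 0)*(-3)) = 580*(2*(-3)) = 580*(-6) = -3480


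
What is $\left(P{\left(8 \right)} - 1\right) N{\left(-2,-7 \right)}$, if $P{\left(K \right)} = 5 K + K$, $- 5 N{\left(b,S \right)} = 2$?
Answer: $- \frac{94}{5} \approx -18.8$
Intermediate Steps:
$N{\left(b,S \right)} = - \frac{2}{5}$ ($N{\left(b,S \right)} = \left(- \frac{1}{5}\right) 2 = - \frac{2}{5}$)
$P{\left(K \right)} = 6 K$
$\left(P{\left(8 \right)} - 1\right) N{\left(-2,-7 \right)} = \left(6 \cdot 8 - 1\right) \left(- \frac{2}{5}\right) = \left(48 - 1\right) \left(- \frac{2}{5}\right) = 47 \left(- \frac{2}{5}\right) = - \frac{94}{5}$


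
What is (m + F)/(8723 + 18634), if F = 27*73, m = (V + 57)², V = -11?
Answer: 4087/27357 ≈ 0.14939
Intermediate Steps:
m = 2116 (m = (-11 + 57)² = 46² = 2116)
F = 1971
(m + F)/(8723 + 18634) = (2116 + 1971)/(8723 + 18634) = 4087/27357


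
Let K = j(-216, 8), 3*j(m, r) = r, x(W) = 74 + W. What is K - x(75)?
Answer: -439/3 ≈ -146.33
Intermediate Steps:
j(m, r) = r/3
K = 8/3 (K = (⅓)*8 = 8/3 ≈ 2.6667)
K - x(75) = 8/3 - (74 + 75) = 8/3 - 1*149 = 8/3 - 149 = -439/3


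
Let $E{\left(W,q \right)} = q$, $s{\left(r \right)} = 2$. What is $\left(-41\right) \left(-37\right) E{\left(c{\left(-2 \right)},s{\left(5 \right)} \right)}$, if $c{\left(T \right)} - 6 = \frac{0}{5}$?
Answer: $3034$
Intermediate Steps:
$c{\left(T \right)} = 6$ ($c{\left(T \right)} = 6 + \frac{0}{5} = 6 + 0 \cdot \frac{1}{5} = 6 + 0 = 6$)
$\left(-41\right) \left(-37\right) E{\left(c{\left(-2 \right)},s{\left(5 \right)} \right)} = \left(-41\right) \left(-37\right) 2 = 1517 \cdot 2 = 3034$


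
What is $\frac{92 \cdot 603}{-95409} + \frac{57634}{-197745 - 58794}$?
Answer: $- \frac{2192284430}{2719569939} \approx -0.80611$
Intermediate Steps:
$\frac{92 \cdot 603}{-95409} + \frac{57634}{-197745 - 58794} = 55476 \left(- \frac{1}{95409}\right) + \frac{57634}{-197745 - 58794} = - \frac{6164}{10601} + \frac{57634}{-256539} = - \frac{6164}{10601} + 57634 \left(- \frac{1}{256539}\right) = - \frac{6164}{10601} - \frac{57634}{256539} = - \frac{2192284430}{2719569939}$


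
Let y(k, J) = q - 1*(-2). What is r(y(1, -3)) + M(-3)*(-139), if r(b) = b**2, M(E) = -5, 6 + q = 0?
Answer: 711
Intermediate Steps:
q = -6 (q = -6 + 0 = -6)
y(k, J) = -4 (y(k, J) = -6 - 1*(-2) = -6 + 2 = -4)
r(y(1, -3)) + M(-3)*(-139) = (-4)**2 - 5*(-139) = 16 + 695 = 711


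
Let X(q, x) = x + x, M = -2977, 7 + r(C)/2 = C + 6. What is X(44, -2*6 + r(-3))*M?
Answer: 119080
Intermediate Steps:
r(C) = -2 + 2*C (r(C) = -14 + 2*(C + 6) = -14 + 2*(6 + C) = -14 + (12 + 2*C) = -2 + 2*C)
X(q, x) = 2*x
X(44, -2*6 + r(-3))*M = (2*(-2*6 + (-2 + 2*(-3))))*(-2977) = (2*(-12 + (-2 - 6)))*(-2977) = (2*(-12 - 8))*(-2977) = (2*(-20))*(-2977) = -40*(-2977) = 119080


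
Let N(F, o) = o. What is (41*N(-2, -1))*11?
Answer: -451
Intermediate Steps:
(41*N(-2, -1))*11 = (41*(-1))*11 = -41*11 = -451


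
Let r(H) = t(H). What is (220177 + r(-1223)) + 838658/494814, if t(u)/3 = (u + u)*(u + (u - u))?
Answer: 2274796698586/247407 ≈ 9.1946e+6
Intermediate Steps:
t(u) = 6*u**2 (t(u) = 3*((u + u)*(u + (u - u))) = 3*((2*u)*(u + 0)) = 3*((2*u)*u) = 3*(2*u**2) = 6*u**2)
r(H) = 6*H**2
(220177 + r(-1223)) + 838658/494814 = (220177 + 6*(-1223)**2) + 838658/494814 = (220177 + 6*1495729) + 838658*(1/494814) = (220177 + 8974374) + 419329/247407 = 9194551 + 419329/247407 = 2274796698586/247407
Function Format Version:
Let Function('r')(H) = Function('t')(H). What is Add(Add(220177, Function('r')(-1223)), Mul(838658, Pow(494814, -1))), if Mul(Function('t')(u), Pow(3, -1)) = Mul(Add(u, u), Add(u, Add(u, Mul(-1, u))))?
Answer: Rational(2274796698586, 247407) ≈ 9.1946e+6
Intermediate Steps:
Function('t')(u) = Mul(6, Pow(u, 2)) (Function('t')(u) = Mul(3, Mul(Add(u, u), Add(u, Add(u, Mul(-1, u))))) = Mul(3, Mul(Mul(2, u), Add(u, 0))) = Mul(3, Mul(Mul(2, u), u)) = Mul(3, Mul(2, Pow(u, 2))) = Mul(6, Pow(u, 2)))
Function('r')(H) = Mul(6, Pow(H, 2))
Add(Add(220177, Function('r')(-1223)), Mul(838658, Pow(494814, -1))) = Add(Add(220177, Mul(6, Pow(-1223, 2))), Mul(838658, Pow(494814, -1))) = Add(Add(220177, Mul(6, 1495729)), Mul(838658, Rational(1, 494814))) = Add(Add(220177, 8974374), Rational(419329, 247407)) = Add(9194551, Rational(419329, 247407)) = Rational(2274796698586, 247407)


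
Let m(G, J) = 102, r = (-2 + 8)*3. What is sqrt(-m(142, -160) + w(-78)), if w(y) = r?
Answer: 2*I*sqrt(21) ≈ 9.1651*I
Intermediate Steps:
r = 18 (r = 6*3 = 18)
w(y) = 18
sqrt(-m(142, -160) + w(-78)) = sqrt(-1*102 + 18) = sqrt(-102 + 18) = sqrt(-84) = 2*I*sqrt(21)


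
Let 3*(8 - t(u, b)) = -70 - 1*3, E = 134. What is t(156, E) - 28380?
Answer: -85043/3 ≈ -28348.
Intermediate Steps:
t(u, b) = 97/3 (t(u, b) = 8 - (-70 - 1*3)/3 = 8 - (-70 - 3)/3 = 8 - ⅓*(-73) = 8 + 73/3 = 97/3)
t(156, E) - 28380 = 97/3 - 28380 = -85043/3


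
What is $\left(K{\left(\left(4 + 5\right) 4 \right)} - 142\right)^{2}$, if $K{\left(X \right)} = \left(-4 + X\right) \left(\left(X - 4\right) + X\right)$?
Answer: $4137156$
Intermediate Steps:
$K{\left(X \right)} = \left(-4 + X\right) \left(-4 + 2 X\right)$ ($K{\left(X \right)} = \left(-4 + X\right) \left(\left(-4 + X\right) + X\right) = \left(-4 + X\right) \left(-4 + 2 X\right)$)
$\left(K{\left(\left(4 + 5\right) 4 \right)} - 142\right)^{2} = \left(\left(16 - 12 \left(4 + 5\right) 4 + 2 \left(\left(4 + 5\right) 4\right)^{2}\right) - 142\right)^{2} = \left(\left(16 - 12 \cdot 9 \cdot 4 + 2 \left(9 \cdot 4\right)^{2}\right) - 142\right)^{2} = \left(\left(16 - 432 + 2 \cdot 36^{2}\right) - 142\right)^{2} = \left(\left(16 - 432 + 2 \cdot 1296\right) - 142\right)^{2} = \left(\left(16 - 432 + 2592\right) - 142\right)^{2} = \left(2176 - 142\right)^{2} = 2034^{2} = 4137156$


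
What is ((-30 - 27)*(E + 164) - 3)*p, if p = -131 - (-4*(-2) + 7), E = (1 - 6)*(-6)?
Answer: 1614906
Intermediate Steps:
E = 30 (E = -5*(-6) = 30)
p = -146 (p = -131 - (8 + 7) = -131 - 1*15 = -131 - 15 = -146)
((-30 - 27)*(E + 164) - 3)*p = ((-30 - 27)*(30 + 164) - 3)*(-146) = (-57*194 - 3)*(-146) = (-11058 - 3)*(-146) = -11061*(-146) = 1614906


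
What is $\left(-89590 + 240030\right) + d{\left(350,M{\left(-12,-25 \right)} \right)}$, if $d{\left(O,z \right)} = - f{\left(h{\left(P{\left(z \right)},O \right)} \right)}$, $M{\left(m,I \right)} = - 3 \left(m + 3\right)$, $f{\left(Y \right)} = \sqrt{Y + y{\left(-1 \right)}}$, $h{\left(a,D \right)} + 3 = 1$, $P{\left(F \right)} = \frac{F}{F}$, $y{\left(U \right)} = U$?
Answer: $150440 - i \sqrt{3} \approx 1.5044 \cdot 10^{5} - 1.732 i$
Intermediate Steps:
$P{\left(F \right)} = 1$
$h{\left(a,D \right)} = -2$ ($h{\left(a,D \right)} = -3 + 1 = -2$)
$f{\left(Y \right)} = \sqrt{-1 + Y}$ ($f{\left(Y \right)} = \sqrt{Y - 1} = \sqrt{-1 + Y}$)
$M{\left(m,I \right)} = -9 - 3 m$ ($M{\left(m,I \right)} = - 3 \left(3 + m\right) = -9 - 3 m$)
$d{\left(O,z \right)} = - i \sqrt{3}$ ($d{\left(O,z \right)} = - \sqrt{-1 - 2} = - \sqrt{-3} = - i \sqrt{3}$)
$\left(-89590 + 240030\right) + d{\left(350,M{\left(-12,-25 \right)} \right)} = \left(-89590 + 240030\right) - i \sqrt{3} = 150440 - i \sqrt{3}$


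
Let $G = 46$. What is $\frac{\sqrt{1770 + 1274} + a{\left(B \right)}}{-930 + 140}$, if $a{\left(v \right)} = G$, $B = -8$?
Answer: $- \frac{23}{395} - \frac{\sqrt{761}}{395} \approx -0.12807$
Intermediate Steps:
$a{\left(v \right)} = 46$
$\frac{\sqrt{1770 + 1274} + a{\left(B \right)}}{-930 + 140} = \frac{\sqrt{1770 + 1274} + 46}{-930 + 140} = \frac{\sqrt{3044} + 46}{-790} = \left(2 \sqrt{761} + 46\right) \left(- \frac{1}{790}\right) = \left(46 + 2 \sqrt{761}\right) \left(- \frac{1}{790}\right) = - \frac{23}{395} - \frac{\sqrt{761}}{395}$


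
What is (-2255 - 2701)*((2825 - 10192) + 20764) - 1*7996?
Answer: -66403528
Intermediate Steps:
(-2255 - 2701)*((2825 - 10192) + 20764) - 1*7996 = -4956*(-7367 + 20764) - 7996 = -4956*13397 - 7996 = -66395532 - 7996 = -66403528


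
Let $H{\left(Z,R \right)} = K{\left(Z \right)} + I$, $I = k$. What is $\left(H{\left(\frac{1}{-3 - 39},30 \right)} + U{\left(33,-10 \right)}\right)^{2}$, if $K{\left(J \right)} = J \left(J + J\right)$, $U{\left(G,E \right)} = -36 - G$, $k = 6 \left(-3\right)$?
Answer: $\frac{5887953289}{777924} \approx 7568.8$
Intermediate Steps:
$k = -18$
$K{\left(J \right)} = 2 J^{2}$ ($K{\left(J \right)} = J 2 J = 2 J^{2}$)
$I = -18$
$H{\left(Z,R \right)} = -18 + 2 Z^{2}$ ($H{\left(Z,R \right)} = 2 Z^{2} - 18 = -18 + 2 Z^{2}$)
$\left(H{\left(\frac{1}{-3 - 39},30 \right)} + U{\left(33,-10 \right)}\right)^{2} = \left(\left(-18 + 2 \left(\frac{1}{-3 - 39}\right)^{2}\right) - 69\right)^{2} = \left(\left(-18 + 2 \left(\frac{1}{-42}\right)^{2}\right) - 69\right)^{2} = \left(\left(-18 + 2 \left(- \frac{1}{42}\right)^{2}\right) - 69\right)^{2} = \left(\left(-18 + 2 \cdot \frac{1}{1764}\right) - 69\right)^{2} = \left(\left(-18 + \frac{1}{882}\right) - 69\right)^{2} = \left(- \frac{15875}{882} - 69\right)^{2} = \left(- \frac{76733}{882}\right)^{2} = \frac{5887953289}{777924}$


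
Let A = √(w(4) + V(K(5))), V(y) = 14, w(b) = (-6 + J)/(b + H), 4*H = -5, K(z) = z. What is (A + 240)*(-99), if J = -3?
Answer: -23760 - 9*√1298 ≈ -24084.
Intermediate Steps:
H = -5/4 (H = (¼)*(-5) = -5/4 ≈ -1.2500)
w(b) = -9/(-5/4 + b) (w(b) = (-6 - 3)/(b - 5/4) = -9/(-5/4 + b))
A = √1298/11 (A = √(-36/(-5 + 4*4) + 14) = √(-36/(-5 + 16) + 14) = √(-36/11 + 14) = √(118/11) = √1298/11 ≈ 3.2753)
(A + 240)*(-99) = (√1298/11 + 240)*(-99) = (240 + √1298/11)*(-99) = -23760 - 9*√1298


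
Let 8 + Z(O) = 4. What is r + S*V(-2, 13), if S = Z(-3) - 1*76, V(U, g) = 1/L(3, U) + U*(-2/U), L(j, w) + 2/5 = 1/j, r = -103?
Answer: 1257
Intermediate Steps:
L(j, w) = -2/5 + 1/j
Z(O) = -4 (Z(O) = -8 + 4 = -4)
V(U, g) = -17 (V(U, g) = 1/(-2/5 + 1/3) + U*(-2/U) = 1/(-2/5 + 1/3) - 2 = 1/(-1/15) - 2 = 1*(-15) - 2 = -15 - 2 = -17)
S = -80 (S = -4 - 1*76 = -4 - 76 = -80)
r + S*V(-2, 13) = -103 - 80*(-17) = -103 + 1360 = 1257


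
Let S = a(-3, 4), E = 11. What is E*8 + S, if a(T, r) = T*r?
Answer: 76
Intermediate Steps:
S = -12 (S = -3*4 = -12)
E*8 + S = 11*8 - 12 = 88 - 12 = 76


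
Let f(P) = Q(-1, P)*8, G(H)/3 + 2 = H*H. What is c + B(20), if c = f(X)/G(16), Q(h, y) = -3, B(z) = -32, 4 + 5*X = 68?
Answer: -4068/127 ≈ -32.031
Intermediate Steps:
G(H) = -6 + 3*H**2 (G(H) = -6 + 3*(H*H) = -6 + 3*H**2)
X = 64/5 (X = -4/5 + (1/5)*68 = -4/5 + 68/5 = 64/5 ≈ 12.800)
f(P) = -24 (f(P) = -3*8 = -24)
c = -4/127 (c = -24/(-6 + 3*16**2) = -24/(-6 + 3*256) = -24/(-6 + 768) = -24/762 = -24*1/762 = -4/127 ≈ -0.031496)
c + B(20) = -4/127 - 32 = -4068/127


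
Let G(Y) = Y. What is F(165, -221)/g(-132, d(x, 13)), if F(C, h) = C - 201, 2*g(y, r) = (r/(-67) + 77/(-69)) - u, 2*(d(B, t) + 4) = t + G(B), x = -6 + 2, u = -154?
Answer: -665712/1413497 ≈ -0.47097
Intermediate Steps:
x = -4
d(B, t) = -4 + B/2 + t/2 (d(B, t) = -4 + (t + B)/2 = -4 + (B + t)/2 = -4 + (B/2 + t/2) = -4 + B/2 + t/2)
g(y, r) = 10549/138 - r/134 (g(y, r) = ((r/(-67) + 77/(-69)) - 1*(-154))/2 = ((r*(-1/67) + 77*(-1/69)) + 154)/2 = ((-r/67 - 77/69) + 154)/2 = ((-77/69 - r/67) + 154)/2 = (10549/69 - r/67)/2 = 10549/138 - r/134)
F(C, h) = -201 + C
F(165, -221)/g(-132, d(x, 13)) = (-201 + 165)/(10549/138 - (-4 + (1/2)*(-4) + (1/2)*13)/134) = -36/(10549/138 - (-4 - 2 + 13/2)/134) = -36/(10549/138 - 1/134*1/2) = -36/(10549/138 - 1/268) = -36/1413497/18492 = -36*18492/1413497 = -665712/1413497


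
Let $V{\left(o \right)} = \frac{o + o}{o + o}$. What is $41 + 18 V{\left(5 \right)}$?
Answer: $59$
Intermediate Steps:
$V{\left(o \right)} = 1$ ($V{\left(o \right)} = \frac{2 o}{2 o} = 2 o \frac{1}{2 o} = 1$)
$41 + 18 V{\left(5 \right)} = 41 + 18 \cdot 1 = 41 + 18 = 59$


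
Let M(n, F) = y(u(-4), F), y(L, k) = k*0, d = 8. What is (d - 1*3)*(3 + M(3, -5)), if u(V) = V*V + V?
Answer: 15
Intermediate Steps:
u(V) = V + V² (u(V) = V² + V = V + V²)
y(L, k) = 0
M(n, F) = 0
(d - 1*3)*(3 + M(3, -5)) = (8 - 1*3)*(3 + 0) = (8 - 3)*3 = 5*3 = 15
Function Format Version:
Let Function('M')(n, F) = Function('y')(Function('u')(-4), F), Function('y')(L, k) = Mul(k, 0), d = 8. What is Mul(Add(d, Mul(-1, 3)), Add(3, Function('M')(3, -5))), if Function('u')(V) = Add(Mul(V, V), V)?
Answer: 15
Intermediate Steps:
Function('u')(V) = Add(V, Pow(V, 2)) (Function('u')(V) = Add(Pow(V, 2), V) = Add(V, Pow(V, 2)))
Function('y')(L, k) = 0
Function('M')(n, F) = 0
Mul(Add(d, Mul(-1, 3)), Add(3, Function('M')(3, -5))) = Mul(Add(8, Mul(-1, 3)), Add(3, 0)) = Mul(Add(8, -3), 3) = Mul(5, 3) = 15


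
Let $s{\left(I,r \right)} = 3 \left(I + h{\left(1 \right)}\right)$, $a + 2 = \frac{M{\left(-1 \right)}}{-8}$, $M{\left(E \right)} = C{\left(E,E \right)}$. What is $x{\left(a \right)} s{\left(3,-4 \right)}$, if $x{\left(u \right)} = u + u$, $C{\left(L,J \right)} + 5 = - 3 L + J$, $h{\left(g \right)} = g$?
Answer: $-39$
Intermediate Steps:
$C{\left(L,J \right)} = -5 + J - 3 L$ ($C{\left(L,J \right)} = -5 + \left(- 3 L + J\right) = -5 + \left(J - 3 L\right) = -5 + J - 3 L$)
$M{\left(E \right)} = -5 - 2 E$ ($M{\left(E \right)} = -5 + E - 3 E = -5 - 2 E$)
$a = - \frac{13}{8}$ ($a = -2 + \frac{-5 - -2}{-8} = -2 + \left(-5 + 2\right) \left(- \frac{1}{8}\right) = -2 - - \frac{3}{8} = -2 + \frac{3}{8} = - \frac{13}{8} \approx -1.625$)
$x{\left(u \right)} = 2 u$
$s{\left(I,r \right)} = 3 + 3 I$ ($s{\left(I,r \right)} = 3 \left(I + 1\right) = 3 \left(1 + I\right) = 3 + 3 I$)
$x{\left(a \right)} s{\left(3,-4 \right)} = 2 \left(- \frac{13}{8}\right) \left(3 + 3 \cdot 3\right) = - \frac{13 \left(3 + 9\right)}{4} = \left(- \frac{13}{4}\right) 12 = -39$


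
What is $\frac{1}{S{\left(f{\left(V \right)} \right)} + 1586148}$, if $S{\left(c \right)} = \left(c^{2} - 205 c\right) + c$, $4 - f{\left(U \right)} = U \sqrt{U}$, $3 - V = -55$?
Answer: $\frac{445115}{790635597252} - \frac{1421 \sqrt{58}}{395317798626} \approx 5.3561 \cdot 10^{-7}$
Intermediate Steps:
$V = 58$ ($V = 3 - -55 = 3 + 55 = 58$)
$f{\left(U \right)} = 4 - U^{\frac{3}{2}}$ ($f{\left(U \right)} = 4 - U \sqrt{U} = 4 - U^{\frac{3}{2}}$)
$S{\left(c \right)} = c^{2} - 204 c$
$\frac{1}{S{\left(f{\left(V \right)} \right)} + 1586148} = \frac{1}{\left(4 - 58^{\frac{3}{2}}\right) \left(-204 + \left(4 - 58^{\frac{3}{2}}\right)\right) + 1586148} = \frac{1}{\left(4 - 58 \sqrt{58}\right) \left(-204 + \left(4 - 58 \sqrt{58}\right)\right) + 1586148} = \frac{1}{\left(4 - 58 \sqrt{58}\right) \left(-200 - 58 \sqrt{58}\right) + 1586148} = \frac{1}{\left(-200 - 58 \sqrt{58}\right) \left(4 - 58 \sqrt{58}\right) + 1586148} = \frac{1}{1586148 + \left(-200 - 58 \sqrt{58}\right) \left(4 - 58 \sqrt{58}\right)}$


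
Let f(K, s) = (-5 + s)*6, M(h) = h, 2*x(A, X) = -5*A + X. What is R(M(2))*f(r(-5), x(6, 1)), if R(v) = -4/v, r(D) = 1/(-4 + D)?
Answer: 234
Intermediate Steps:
x(A, X) = X/2 - 5*A/2 (x(A, X) = (-5*A + X)/2 = (X - 5*A)/2 = X/2 - 5*A/2)
f(K, s) = -30 + 6*s
R(M(2))*f(r(-5), x(6, 1)) = (-4/2)*(-30 + 6*((½)*1 - 5/2*6)) = (-4*½)*(-30 + 6*(½ - 15)) = -2*(-30 + 6*(-29/2)) = -2*(-30 - 87) = -2*(-117) = 234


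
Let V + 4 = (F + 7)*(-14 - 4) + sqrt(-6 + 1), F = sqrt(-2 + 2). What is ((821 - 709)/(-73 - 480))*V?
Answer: 2080/79 - 16*I*sqrt(5)/79 ≈ 26.329 - 0.45287*I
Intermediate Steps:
F = 0 (F = sqrt(0) = 0)
V = -130 + I*sqrt(5) (V = -4 + ((0 + 7)*(-14 - 4) + sqrt(-6 + 1)) = -4 + (7*(-18) + sqrt(-5)) = -4 + (-126 + I*sqrt(5)) = -130 + I*sqrt(5) ≈ -130.0 + 2.2361*I)
((821 - 709)/(-73 - 480))*V = ((821 - 709)/(-73 - 480))*(-130 + I*sqrt(5)) = (112/(-553))*(-130 + I*sqrt(5)) = (112*(-1/553))*(-130 + I*sqrt(5)) = -16*(-130 + I*sqrt(5))/79 = 2080/79 - 16*I*sqrt(5)/79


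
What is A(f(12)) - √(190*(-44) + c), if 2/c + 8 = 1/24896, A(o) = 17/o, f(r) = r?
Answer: 17/12 - 2*I*√82907541458826/199167 ≈ 1.4167 - 91.434*I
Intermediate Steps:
c = -49792/199167 (c = 2/(-8 + 1/24896) = 2/(-199167/24896) = 2*(-24896/199167) = -49792/199167 ≈ -0.25000)
A(f(12)) - √(190*(-44) + c) = 17/12 - √(190*(-44) - 49792/199167) = 17*(1/12) - √(-8360 - 49792/199167) = 17/12 - √(-1665085912/199167) = 17/12 - 2*I*√82907541458826/199167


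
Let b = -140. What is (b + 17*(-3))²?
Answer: 36481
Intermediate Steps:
(b + 17*(-3))² = (-140 + 17*(-3))² = (-140 - 51)² = (-191)² = 36481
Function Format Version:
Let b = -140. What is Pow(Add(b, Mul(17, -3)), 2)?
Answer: 36481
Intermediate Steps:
Pow(Add(b, Mul(17, -3)), 2) = Pow(Add(-140, Mul(17, -3)), 2) = Pow(Add(-140, -51), 2) = Pow(-191, 2) = 36481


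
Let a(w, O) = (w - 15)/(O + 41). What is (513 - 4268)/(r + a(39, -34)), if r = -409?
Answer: 26285/2839 ≈ 9.2585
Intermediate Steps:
a(w, O) = (-15 + w)/(41 + O)
(513 - 4268)/(r + a(39, -34)) = (513 - 4268)/(-409 + (-15 + 39)/(41 - 34)) = -3755/(-409 + 24/7) = -3755/(-2839/7) = -3755*(-7/2839) = 26285/2839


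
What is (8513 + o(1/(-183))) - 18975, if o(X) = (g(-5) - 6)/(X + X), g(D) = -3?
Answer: -19277/2 ≈ -9638.5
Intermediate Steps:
o(X) = -9/(2*X) (o(X) = (-3 - 6)/(X + X) = -9*1/(2*X) = -9/(2*X))
(8513 + o(1/(-183))) - 18975 = (8513 - 9/(2*(1/(-183)))) - 18975 = (8513 - 9/(2*(-1/183))) - 18975 = (8513 - 9/2*(-183)) - 18975 = (8513 + 1647/2) - 18975 = 18673/2 - 18975 = -19277/2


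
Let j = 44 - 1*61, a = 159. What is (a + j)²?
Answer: 20164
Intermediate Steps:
j = -17 (j = 44 - 61 = -17)
(a + j)² = (159 - 17)² = 142² = 20164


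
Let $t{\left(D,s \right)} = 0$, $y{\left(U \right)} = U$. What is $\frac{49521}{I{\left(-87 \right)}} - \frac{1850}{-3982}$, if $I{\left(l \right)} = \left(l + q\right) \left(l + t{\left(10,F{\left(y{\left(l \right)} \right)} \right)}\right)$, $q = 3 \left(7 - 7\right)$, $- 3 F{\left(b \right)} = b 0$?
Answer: $\frac{35199212}{5023293} \approx 7.0072$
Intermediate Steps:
$F{\left(b \right)} = 0$ ($F{\left(b \right)} = - \frac{b 0}{3} = \left(- \frac{1}{3}\right) 0 = 0$)
$q = 0$ ($q = 3 \cdot 0 = 0$)
$I{\left(l \right)} = l^{2}$ ($I{\left(l \right)} = \left(l + 0\right) \left(l + 0\right) = l l = l^{2}$)
$\frac{49521}{I{\left(-87 \right)}} - \frac{1850}{-3982} = \frac{49521}{\left(-87\right)^{2}} - \frac{1850}{-3982} = \frac{49521}{7569} - - \frac{925}{1991} = 49521 \cdot \frac{1}{7569} + \frac{925}{1991} = \frac{16507}{2523} + \frac{925}{1991} = \frac{35199212}{5023293}$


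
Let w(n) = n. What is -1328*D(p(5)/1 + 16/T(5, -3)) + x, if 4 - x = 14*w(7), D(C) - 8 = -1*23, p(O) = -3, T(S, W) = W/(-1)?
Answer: 19826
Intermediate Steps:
T(S, W) = -W (T(S, W) = W*(-1) = -W)
D(C) = -15 (D(C) = 8 - 1*23 = 8 - 23 = -15)
x = -94 (x = 4 - 14*7 = 4 - 1*98 = 4 - 98 = -94)
-1328*D(p(5)/1 + 16/T(5, -3)) + x = -1328*(-15) - 94 = 19920 - 94 = 19826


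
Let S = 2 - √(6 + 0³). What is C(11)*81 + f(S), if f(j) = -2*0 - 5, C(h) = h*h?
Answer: 9796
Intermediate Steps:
C(h) = h²
S = 2 - √6 (S = 2 - √(6 + 0) = 2 - √6 ≈ -0.44949)
f(j) = -5 (f(j) = 0 - 5 = -5)
C(11)*81 + f(S) = 11²*81 - 5 = 121*81 - 5 = 9801 - 5 = 9796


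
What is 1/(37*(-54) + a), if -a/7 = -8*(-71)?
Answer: -1/5974 ≈ -0.00016739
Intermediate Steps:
a = -3976 (a = -(-7)*8*(-71) = -(-7)*(-568) = -7*568 = -3976)
1/(37*(-54) + a) = 1/(37*(-54) - 3976) = 1/(-1998 - 3976) = 1/(-5974) = -1/5974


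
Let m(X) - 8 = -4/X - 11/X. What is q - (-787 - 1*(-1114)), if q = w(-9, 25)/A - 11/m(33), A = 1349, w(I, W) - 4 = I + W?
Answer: -36774778/111967 ≈ -328.44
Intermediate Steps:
w(I, W) = 4 + I + W (w(I, W) = 4 + (I + W) = 4 + I + W)
m(X) = 8 - 15/X (m(X) = 8 + (-4/X - 11/X) = 8 - 15/X)
q = -161569/111967 (q = (4 - 9 + 25)/1349 - 11/(8 - 15/33) = 20*(1/1349) - 11/(8 - 15*1/33) = 20/1349 - 11/(8 - 5/11) = 20/1349 - 11/83/11 = 20/1349 - 11*11/83 = 20/1349 - 121/83 = -161569/111967 ≈ -1.4430)
q - (-787 - 1*(-1114)) = -161569/111967 - (-787 - 1*(-1114)) = -161569/111967 - (-787 + 1114) = -161569/111967 - 1*327 = -161569/111967 - 327 = -36774778/111967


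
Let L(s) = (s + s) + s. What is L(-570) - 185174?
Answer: -186884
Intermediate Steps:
L(s) = 3*s (L(s) = 2*s + s = 3*s)
L(-570) - 185174 = 3*(-570) - 185174 = -1710 - 185174 = -186884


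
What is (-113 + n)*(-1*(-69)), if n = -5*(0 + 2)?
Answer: -8487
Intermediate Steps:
n = -10 (n = -5*2 = -10)
(-113 + n)*(-1*(-69)) = (-113 - 10)*(-1*(-69)) = -123*69 = -8487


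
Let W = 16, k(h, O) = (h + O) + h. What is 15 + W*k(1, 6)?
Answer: 143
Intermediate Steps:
k(h, O) = O + 2*h (k(h, O) = (O + h) + h = O + 2*h)
15 + W*k(1, 6) = 15 + 16*(6 + 2*1) = 15 + 16*(6 + 2) = 15 + 16*8 = 15 + 128 = 143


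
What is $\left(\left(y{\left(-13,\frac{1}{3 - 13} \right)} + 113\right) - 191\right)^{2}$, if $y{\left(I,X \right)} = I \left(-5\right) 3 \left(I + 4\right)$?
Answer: $3359889$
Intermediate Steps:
$y{\left(I,X \right)} = - 15 I \left(4 + I\right)$ ($y{\left(I,X \right)} = - 5 I 3 \left(4 + I\right) = - 15 I \left(4 + I\right)$)
$\left(\left(y{\left(-13,\frac{1}{3 - 13} \right)} + 113\right) - 191\right)^{2} = \left(\left(\left(-15\right) \left(-13\right) \left(4 - 13\right) + 113\right) - 191\right)^{2} = \left(\left(\left(-15\right) \left(-13\right) \left(-9\right) + 113\right) - 191\right)^{2} = \left(\left(-1755 + 113\right) - 191\right)^{2} = \left(-1642 - 191\right)^{2} = \left(-1833\right)^{2} = 3359889$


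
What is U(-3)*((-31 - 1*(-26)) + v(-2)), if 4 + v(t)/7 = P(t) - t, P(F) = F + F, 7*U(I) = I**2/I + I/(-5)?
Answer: 564/35 ≈ 16.114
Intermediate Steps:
U(I) = 4*I/35 (U(I) = (I**2/I + I/(-5))/7 = (I + I*(-1/5))/7 = (I - I/5)/7 = (4*I/5)/7 = 4*I/35)
P(F) = 2*F
v(t) = -28 + 7*t (v(t) = -28 + 7*(2*t - t) = -28 + 7*t)
U(-3)*((-31 - 1*(-26)) + v(-2)) = ((4/35)*(-3))*((-31 - 1*(-26)) + (-28 + 7*(-2))) = -12*((-31 + 26) + (-28 - 14))/35 = -12*(-5 - 42)/35 = -12/35*(-47) = 564/35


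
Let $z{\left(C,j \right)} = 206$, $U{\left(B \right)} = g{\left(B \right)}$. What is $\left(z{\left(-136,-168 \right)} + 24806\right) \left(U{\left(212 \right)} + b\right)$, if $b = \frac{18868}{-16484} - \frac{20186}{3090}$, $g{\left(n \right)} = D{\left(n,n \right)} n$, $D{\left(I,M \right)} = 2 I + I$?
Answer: $\frac{1651598246855128}{489765} \approx 3.3722 \cdot 10^{9}$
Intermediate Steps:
$D{\left(I,M \right)} = 3 I$
$g{\left(n \right)} = 3 n^{2}$ ($g{\left(n \right)} = 3 n n = 3 n^{2}$)
$U{\left(B \right)} = 3 B^{2}$
$b = - \frac{48881018}{6366945}$ ($b = 18868 \left(- \frac{1}{16484}\right) - \frac{10093}{1545} = - \frac{4717}{4121} - \frac{10093}{1545} = - \frac{48881018}{6366945} \approx -7.6773$)
$\left(z{\left(-136,-168 \right)} + 24806\right) \left(U{\left(212 \right)} + b\right) = \left(206 + 24806\right) \left(3 \cdot 212^{2} - \frac{48881018}{6366945}\right) = 25012 \left(3 \cdot 44944 - \frac{48881018}{6366945}\right) = 25012 \left(134832 - \frac{48881018}{6366945}\right) = 25012 \cdot \frac{858419047222}{6366945} = \frac{1651598246855128}{489765}$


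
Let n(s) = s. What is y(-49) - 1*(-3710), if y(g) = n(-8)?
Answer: 3702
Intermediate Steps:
y(g) = -8
y(-49) - 1*(-3710) = -8 - 1*(-3710) = -8 + 3710 = 3702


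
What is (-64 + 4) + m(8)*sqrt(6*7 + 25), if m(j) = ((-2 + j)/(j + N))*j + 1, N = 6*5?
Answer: -60 + 43*sqrt(67)/19 ≈ -41.475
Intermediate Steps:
N = 30
m(j) = 1 + j*(-2 + j)/(30 + j) (m(j) = ((-2 + j)/(j + 30))*j + 1 = ((-2 + j)/(30 + j))*j + 1 = j*(-2 + j)/(30 + j) + 1 = 1 + j*(-2 + j)/(30 + j))
(-64 + 4) + m(8)*sqrt(6*7 + 25) = (-64 + 4) + ((30 + 8**2 - 1*8)/(30 + 8))*sqrt(6*7 + 25) = -60 + ((30 + 64 - 8)/38)*sqrt(42 + 25) = -60 + ((1/38)*86)*sqrt(67) = -60 + 43*sqrt(67)/19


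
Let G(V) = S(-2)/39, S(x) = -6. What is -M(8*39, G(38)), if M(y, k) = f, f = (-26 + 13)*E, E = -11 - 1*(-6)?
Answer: -65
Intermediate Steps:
E = -5 (E = -11 + 6 = -5)
G(V) = -2/13 (G(V) = -6/39 = -6*1/39 = -2/13)
f = 65 (f = (-26 + 13)*(-5) = -13*(-5) = 65)
M(y, k) = 65
-M(8*39, G(38)) = -1*65 = -65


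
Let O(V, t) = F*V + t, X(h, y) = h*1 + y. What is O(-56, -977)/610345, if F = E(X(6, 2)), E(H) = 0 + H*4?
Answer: -2769/610345 ≈ -0.0045368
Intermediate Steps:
X(h, y) = h + y
E(H) = 4*H (E(H) = 0 + 4*H = 4*H)
F = 32 (F = 4*(6 + 2) = 4*8 = 32)
O(V, t) = t + 32*V (O(V, t) = 32*V + t = t + 32*V)
O(-56, -977)/610345 = (-977 + 32*(-56))/610345 = (-977 - 1792)*(1/610345) = -2769*1/610345 = -2769/610345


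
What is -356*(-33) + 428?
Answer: 12176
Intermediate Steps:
-356*(-33) + 428 = 11748 + 428 = 12176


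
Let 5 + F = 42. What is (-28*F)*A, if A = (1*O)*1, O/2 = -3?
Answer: 6216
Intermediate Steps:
F = 37 (F = -5 + 42 = 37)
O = -6 (O = 2*(-3) = -6)
A = -6 (A = (1*(-6))*1 = -6*1 = -6)
(-28*F)*A = -28*37*(-6) = -1036*(-6) = 6216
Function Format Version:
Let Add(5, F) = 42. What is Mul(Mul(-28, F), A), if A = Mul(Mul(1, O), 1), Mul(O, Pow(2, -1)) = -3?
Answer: 6216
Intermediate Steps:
F = 37 (F = Add(-5, 42) = 37)
O = -6 (O = Mul(2, -3) = -6)
A = -6 (A = Mul(Mul(1, -6), 1) = Mul(-6, 1) = -6)
Mul(Mul(-28, F), A) = Mul(Mul(-28, 37), -6) = Mul(-1036, -6) = 6216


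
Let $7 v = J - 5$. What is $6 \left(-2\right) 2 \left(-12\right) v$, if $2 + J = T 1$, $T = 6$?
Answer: $- \frac{288}{7} \approx -41.143$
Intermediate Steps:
$J = 4$ ($J = -2 + 6 \cdot 1 = -2 + 6 = 4$)
$v = - \frac{1}{7}$ ($v = \frac{4 - 5}{7} = \frac{1}{7} \left(-1\right) = - \frac{1}{7} \approx -0.14286$)
$6 \left(-2\right) 2 \left(-12\right) v = 6 \left(-2\right) 2 \left(-12\right) \left(- \frac{1}{7}\right) = \left(-12\right) 2 \left(-12\right) \left(- \frac{1}{7}\right) = \left(-24\right) \left(-12\right) \left(- \frac{1}{7}\right) = 288 \left(- \frac{1}{7}\right) = - \frac{288}{7}$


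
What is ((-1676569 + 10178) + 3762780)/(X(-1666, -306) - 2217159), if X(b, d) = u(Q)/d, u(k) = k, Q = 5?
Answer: -641495034/678450659 ≈ -0.94553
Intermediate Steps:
X(b, d) = 5/d
((-1676569 + 10178) + 3762780)/(X(-1666, -306) - 2217159) = ((-1676569 + 10178) + 3762780)/(5/(-306) - 2217159) = (-1666391 + 3762780)/(5*(-1/306) - 2217159) = 2096389/(-5/306 - 2217159) = 2096389/(-678450659/306) = 2096389*(-306/678450659) = -641495034/678450659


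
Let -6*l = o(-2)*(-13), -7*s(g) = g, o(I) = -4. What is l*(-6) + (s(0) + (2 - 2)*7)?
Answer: 52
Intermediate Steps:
s(g) = -g/7
l = -26/3 (l = -(-2)*(-13)/3 = -⅙*52 = -26/3 ≈ -8.6667)
l*(-6) + (s(0) + (2 - 2)*7) = -26/3*(-6) + (-⅐*0 + (2 - 2)*7) = 52 + (0 + 0*7) = 52 + (0 + 0) = 52 + 0 = 52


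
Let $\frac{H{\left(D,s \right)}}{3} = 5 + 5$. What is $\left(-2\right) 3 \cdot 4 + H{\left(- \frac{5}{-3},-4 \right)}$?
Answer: $6$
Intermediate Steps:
$H{\left(D,s \right)} = 30$ ($H{\left(D,s \right)} = 3 \left(5 + 5\right) = 3 \cdot 10 = 30$)
$\left(-2\right) 3 \cdot 4 + H{\left(- \frac{5}{-3},-4 \right)} = \left(-2\right) 3 \cdot 4 + 30 = \left(-6\right) 4 + 30 = -24 + 30 = 6$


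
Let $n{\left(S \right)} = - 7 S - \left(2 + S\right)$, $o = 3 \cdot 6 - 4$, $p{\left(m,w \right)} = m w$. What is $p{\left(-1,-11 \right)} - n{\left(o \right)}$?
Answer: $125$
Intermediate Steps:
$o = 14$ ($o = 18 - 4 = 14$)
$n{\left(S \right)} = -2 - 8 S$
$p{\left(-1,-11 \right)} - n{\left(o \right)} = \left(-1\right) \left(-11\right) - \left(-2 - 112\right) = 11 - \left(-2 - 112\right) = 11 - -114 = 11 + 114 = 125$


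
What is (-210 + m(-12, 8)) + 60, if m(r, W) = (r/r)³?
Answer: -149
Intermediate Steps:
m(r, W) = 1 (m(r, W) = 1³ = 1)
(-210 + m(-12, 8)) + 60 = (-210 + 1) + 60 = -209 + 60 = -149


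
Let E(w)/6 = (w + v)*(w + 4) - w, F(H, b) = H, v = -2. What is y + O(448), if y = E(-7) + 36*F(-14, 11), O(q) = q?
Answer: 148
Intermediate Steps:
E(w) = -6*w + 6*(-2 + w)*(4 + w) (E(w) = 6*((w - 2)*(w + 4) - w) = 6*((-2 + w)*(4 + w) - w) = 6*(-w + (-2 + w)*(4 + w)) = -6*w + 6*(-2 + w)*(4 + w))
y = -300 (y = (-48 + 6*(-7) + 6*(-7)²) + 36*(-14) = (-48 - 42 + 6*49) - 504 = (-48 - 42 + 294) - 504 = 204 - 504 = -300)
y + O(448) = -300 + 448 = 148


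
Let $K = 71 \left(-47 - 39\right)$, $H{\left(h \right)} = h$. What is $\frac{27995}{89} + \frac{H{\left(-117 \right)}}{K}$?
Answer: $\frac{170947883}{543434} \approx 314.57$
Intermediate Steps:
$K = -6106$ ($K = 71 \left(-86\right) = -6106$)
$\frac{27995}{89} + \frac{H{\left(-117 \right)}}{K} = \frac{27995}{89} - \frac{117}{-6106} = 27995 \cdot \frac{1}{89} - - \frac{117}{6106} = \frac{27995}{89} + \frac{117}{6106} = \frac{170947883}{543434}$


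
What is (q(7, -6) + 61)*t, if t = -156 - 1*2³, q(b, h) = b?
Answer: -11152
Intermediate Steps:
t = -164 (t = -156 - 1*8 = -156 - 8 = -164)
(q(7, -6) + 61)*t = (7 + 61)*(-164) = 68*(-164) = -11152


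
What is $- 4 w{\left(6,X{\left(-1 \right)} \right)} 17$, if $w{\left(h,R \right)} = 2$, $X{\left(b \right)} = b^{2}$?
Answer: $-136$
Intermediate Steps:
$- 4 w{\left(6,X{\left(-1 \right)} \right)} 17 = \left(-4\right) 2 \cdot 17 = \left(-8\right) 17 = -136$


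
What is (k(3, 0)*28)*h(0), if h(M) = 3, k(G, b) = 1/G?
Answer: 28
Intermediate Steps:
(k(3, 0)*28)*h(0) = (28/3)*3 = 28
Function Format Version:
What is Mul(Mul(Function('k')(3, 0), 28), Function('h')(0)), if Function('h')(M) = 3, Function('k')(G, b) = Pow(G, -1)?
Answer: 28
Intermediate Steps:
Mul(Mul(Function('k')(3, 0), 28), Function('h')(0)) = Mul(Mul(Pow(3, -1), 28), 3) = Mul(Mul(Rational(1, 3), 28), 3) = Mul(Rational(28, 3), 3) = 28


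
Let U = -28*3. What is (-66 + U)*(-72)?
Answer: 10800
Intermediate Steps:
U = -84
(-66 + U)*(-72) = (-66 - 84)*(-72) = -150*(-72) = 10800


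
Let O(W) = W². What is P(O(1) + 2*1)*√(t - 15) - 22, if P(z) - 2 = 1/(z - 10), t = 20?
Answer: -22 + 13*√5/7 ≈ -17.847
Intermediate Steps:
P(z) = 2 + 1/(-10 + z) (P(z) = 2 + 1/(z - 10) = 2 + 1/(-10 + z))
P(O(1) + 2*1)*√(t - 15) - 22 = ((-19 + 2*(1² + 2*1))/(-10 + (1² + 2*1)))*√(20 - 15) - 22 = ((-19 + 2*(1 + 2))/(-10 + (1 + 2)))*√5 - 22 = ((-19 + 2*3)/(-10 + 3))*√5 - 22 = ((-19 + 6)/(-7))*√5 - 22 = (-⅐*(-13))*√5 - 22 = 13*√5/7 - 22 = -22 + 13*√5/7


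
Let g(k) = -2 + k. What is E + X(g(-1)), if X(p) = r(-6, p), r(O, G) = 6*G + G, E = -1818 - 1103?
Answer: -2942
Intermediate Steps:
E = -2921
r(O, G) = 7*G
X(p) = 7*p
E + X(g(-1)) = -2921 + 7*(-2 - 1) = -2921 + 7*(-3) = -2921 - 21 = -2942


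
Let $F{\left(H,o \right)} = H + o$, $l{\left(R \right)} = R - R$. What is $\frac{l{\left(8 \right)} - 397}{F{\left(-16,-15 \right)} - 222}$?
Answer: $\frac{397}{253} \approx 1.5692$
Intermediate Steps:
$l{\left(R \right)} = 0$
$\frac{l{\left(8 \right)} - 397}{F{\left(-16,-15 \right)} - 222} = \frac{0 - 397}{\left(-16 - 15\right) - 222} = - \frac{397}{-31 - 222} = - \frac{397}{-253} = \left(-397\right) \left(- \frac{1}{253}\right) = \frac{397}{253}$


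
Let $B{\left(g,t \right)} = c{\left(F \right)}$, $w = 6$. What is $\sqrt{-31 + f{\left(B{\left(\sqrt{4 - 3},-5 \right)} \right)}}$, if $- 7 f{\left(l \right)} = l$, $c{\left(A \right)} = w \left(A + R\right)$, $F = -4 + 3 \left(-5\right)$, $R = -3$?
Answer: $\frac{i \sqrt{595}}{7} \approx 3.4847 i$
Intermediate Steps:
$F = -19$ ($F = -4 - 15 = -19$)
$c{\left(A \right)} = -18 + 6 A$ ($c{\left(A \right)} = 6 \left(A - 3\right) = 6 \left(-3 + A\right) = -18 + 6 A$)
$B{\left(g,t \right)} = -132$ ($B{\left(g,t \right)} = -18 + 6 \left(-19\right) = -18 - 114 = -132$)
$f{\left(l \right)} = - \frac{l}{7}$
$\sqrt{-31 + f{\left(B{\left(\sqrt{4 - 3},-5 \right)} \right)}} = \sqrt{-31 - - \frac{132}{7}} = \sqrt{-31 + \frac{132}{7}} = \sqrt{- \frac{85}{7}} = \frac{i \sqrt{595}}{7}$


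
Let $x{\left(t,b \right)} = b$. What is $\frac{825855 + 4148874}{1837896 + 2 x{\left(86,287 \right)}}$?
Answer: $\frac{4974729}{1838470} \approx 2.7059$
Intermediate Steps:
$\frac{825855 + 4148874}{1837896 + 2 x{\left(86,287 \right)}} = \frac{825855 + 4148874}{1837896 + 2 \cdot 287} = \frac{4974729}{1837896 + 574} = \frac{4974729}{1838470}$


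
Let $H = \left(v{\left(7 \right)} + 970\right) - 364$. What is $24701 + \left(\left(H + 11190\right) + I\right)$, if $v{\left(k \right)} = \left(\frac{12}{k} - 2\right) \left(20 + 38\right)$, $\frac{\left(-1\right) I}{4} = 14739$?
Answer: $- \frac{157329}{7} \approx -22476.0$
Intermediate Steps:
$I = -58956$ ($I = \left(-4\right) 14739 = -58956$)
$v{\left(k \right)} = -116 + \frac{696}{k}$ ($v{\left(k \right)} = \left(-2 + \frac{12}{k}\right) 58 = -116 + \frac{696}{k}$)
$H = \frac{4126}{7}$ ($H = \left(\left(-116 + \frac{696}{7}\right) + 970\right) - 364 = \left(- \frac{116}{7} + 970\right) - 364 = \frac{6674}{7} - 364 = \frac{4126}{7} \approx 589.43$)
$24701 + \left(\left(H + 11190\right) + I\right) = 24701 + \left(\left(\frac{4126}{7} + 11190\right) - 58956\right) = 24701 + \left(\frac{82456}{7} - 58956\right) = 24701 - \frac{330236}{7} = - \frac{157329}{7}$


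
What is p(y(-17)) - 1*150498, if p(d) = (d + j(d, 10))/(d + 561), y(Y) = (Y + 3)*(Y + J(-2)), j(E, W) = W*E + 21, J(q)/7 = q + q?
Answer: -59745389/397 ≈ -1.5049e+5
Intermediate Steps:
J(q) = 14*q (J(q) = 7*(q + q) = 7*(2*q) = 14*q)
j(E, W) = 21 + E*W (j(E, W) = E*W + 21 = 21 + E*W)
y(Y) = (-28 + Y)*(3 + Y) (y(Y) = (Y + 3)*(Y + 14*(-2)) = (3 + Y)*(Y - 28) = (3 + Y)*(-28 + Y) = (-28 + Y)*(3 + Y))
p(d) = (21 + 11*d)/(561 + d) (p(d) = (d + (21 + d*10))/(d + 561) = (d + (21 + 10*d))/(561 + d) = (21 + 11*d)/(561 + d))
p(y(-17)) - 1*150498 = (21 + 11*(-84 + (-17)² - 25*(-17)))/(561 + (-84 + (-17)² - 25*(-17))) - 1*150498 = (21 + 11*(-84 + 289 + 425))/(561 + (-84 + 289 + 425)) - 150498 = (21 + 11*630)/(561 + 630) - 150498 = (21 + 6930)/1191 - 150498 = (1/1191)*6951 - 150498 = 2317/397 - 150498 = -59745389/397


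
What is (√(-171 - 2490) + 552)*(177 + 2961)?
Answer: 1732176 + 3138*I*√2661 ≈ 1.7322e+6 + 1.6187e+5*I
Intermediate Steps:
(√(-171 - 2490) + 552)*(177 + 2961) = (√(-2661) + 552)*3138 = (I*√2661 + 552)*3138 = (552 + I*√2661)*3138 = 1732176 + 3138*I*√2661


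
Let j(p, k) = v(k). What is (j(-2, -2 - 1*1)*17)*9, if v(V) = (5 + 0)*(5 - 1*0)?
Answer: 3825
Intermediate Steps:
v(V) = 25 (v(V) = 5*(5 + 0) = 5*5 = 25)
j(p, k) = 25
(j(-2, -2 - 1*1)*17)*9 = (25*17)*9 = 425*9 = 3825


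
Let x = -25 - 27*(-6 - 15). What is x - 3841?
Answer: -3299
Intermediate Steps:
x = 542 (x = -25 - 27*(-21) = -25 + 567 = 542)
x - 3841 = 542 - 3841 = -3299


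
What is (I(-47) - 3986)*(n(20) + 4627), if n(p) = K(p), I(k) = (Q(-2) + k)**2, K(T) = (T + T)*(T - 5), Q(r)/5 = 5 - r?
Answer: -20082134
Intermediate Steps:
Q(r) = 25 - 5*r (Q(r) = 5*(5 - r) = 25 - 5*r)
K(T) = 2*T*(-5 + T) (K(T) = (2*T)*(-5 + T) = 2*T*(-5 + T))
I(k) = (35 + k)**2 (I(k) = ((25 - 5*(-2)) + k)**2 = ((25 + 10) + k)**2 = (35 + k)**2)
n(p) = 2*p*(-5 + p)
(I(-47) - 3986)*(n(20) + 4627) = ((35 - 47)**2 - 3986)*(2*20*(-5 + 20) + 4627) = ((-12)**2 - 3986)*(2*20*15 + 4627) = (144 - 3986)*(600 + 4627) = -3842*5227 = -20082134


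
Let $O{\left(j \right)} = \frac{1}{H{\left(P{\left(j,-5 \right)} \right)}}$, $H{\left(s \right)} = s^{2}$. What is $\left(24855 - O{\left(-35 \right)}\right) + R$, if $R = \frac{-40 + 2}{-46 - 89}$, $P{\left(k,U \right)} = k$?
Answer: $\frac{822088408}{33075} \approx 24855.0$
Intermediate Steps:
$R = \frac{38}{135}$ ($R = - \frac{38}{-135} = \left(-38\right) \left(- \frac{1}{135}\right) = \frac{38}{135} \approx 0.28148$)
$O{\left(j \right)} = \frac{1}{j^{2}}$
$\left(24855 - O{\left(-35 \right)}\right) + R = \left(24855 - \frac{1}{1225}\right) + \frac{38}{135} = \frac{30447374}{1225} + \frac{38}{135} = \frac{822088408}{33075}$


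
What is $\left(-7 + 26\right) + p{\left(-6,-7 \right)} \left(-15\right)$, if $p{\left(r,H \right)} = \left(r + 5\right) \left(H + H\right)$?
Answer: $-191$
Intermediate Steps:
$p{\left(r,H \right)} = 2 H \left(5 + r\right)$ ($p{\left(r,H \right)} = \left(5 + r\right) 2 H = 2 H \left(5 + r\right)$)
$\left(-7 + 26\right) + p{\left(-6,-7 \right)} \left(-15\right) = \left(-7 + 26\right) + 2 \left(-7\right) \left(5 - 6\right) \left(-15\right) = 19 + 2 \left(-7\right) \left(-1\right) \left(-15\right) = 19 + 14 \left(-15\right) = 19 - 210 = -191$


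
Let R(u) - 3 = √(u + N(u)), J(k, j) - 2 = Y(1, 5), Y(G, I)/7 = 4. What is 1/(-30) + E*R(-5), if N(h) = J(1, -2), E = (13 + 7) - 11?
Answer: 2159/30 ≈ 71.967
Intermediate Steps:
Y(G, I) = 28 (Y(G, I) = 7*4 = 28)
E = 9 (E = 20 - 11 = 9)
J(k, j) = 30 (J(k, j) = 2 + 28 = 30)
N(h) = 30
R(u) = 3 + √(30 + u) (R(u) = 3 + √(u + 30) = 3 + √(30 + u))
1/(-30) + E*R(-5) = 1/(-30) + 9*(3 + √(30 - 5)) = -1/30 + 9*(3 + √25) = -1/30 + 9*(3 + 5) = -1/30 + 9*8 = -1/30 + 72 = 2159/30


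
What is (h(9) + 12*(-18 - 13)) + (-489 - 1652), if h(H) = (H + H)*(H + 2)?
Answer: -2315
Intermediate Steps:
h(H) = 2*H*(2 + H) (h(H) = (2*H)*(2 + H) = 2*H*(2 + H))
(h(9) + 12*(-18 - 13)) + (-489 - 1652) = (2*9*(2 + 9) + 12*(-18 - 13)) + (-489 - 1652) = (2*9*11 + 12*(-31)) - 2141 = (198 - 372) - 2141 = -174 - 2141 = -2315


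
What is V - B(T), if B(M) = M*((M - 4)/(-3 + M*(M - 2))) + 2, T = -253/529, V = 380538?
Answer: 365315693/960 ≈ 3.8054e+5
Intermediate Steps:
T = -11/23 (T = -253*1/529 = -11/23 ≈ -0.47826)
B(M) = 2 + M*(-4 + M)/(-3 + M*(-2 + M)) (B(M) = M*((-4 + M)/(-3 + M*(-2 + M))) + 2 = M*(-4 + M)/(-3 + M*(-2 + M)) + 2 = 2 + M*(-4 + M)/(-3 + M*(-2 + M)))
V - B(T) = 380538 - (6 - 3*(-11/23)**2 + 8*(-11/23))/(3 - (-11/23)**2 + 2*(-11/23)) = 380538 - (6 - 3*121/529 - 88/23)/(3 - 1*121/529 - 22/23) = 380538 - (6 - 363/529 - 88/23)/(3 - 121/529 - 22/23) = 380538 - 787/(960/529*529) = 380538 - 529*787/(960*529) = 380538 - 1*787/960 = 380538 - 787/960 = 365315693/960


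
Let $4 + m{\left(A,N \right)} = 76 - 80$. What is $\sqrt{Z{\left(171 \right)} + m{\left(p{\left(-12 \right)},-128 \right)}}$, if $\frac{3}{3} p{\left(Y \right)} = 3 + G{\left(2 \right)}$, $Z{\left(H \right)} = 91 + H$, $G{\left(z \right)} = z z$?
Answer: $\sqrt{254} \approx 15.937$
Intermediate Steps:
$G{\left(z \right)} = z^{2}$
$p{\left(Y \right)} = 7$ ($p{\left(Y \right)} = 3 + 2^{2} = 3 + 4 = 7$)
$m{\left(A,N \right)} = -8$ ($m{\left(A,N \right)} = -4 + \left(76 - 80\right) = -4 - 4 = -8$)
$\sqrt{Z{\left(171 \right)} + m{\left(p{\left(-12 \right)},-128 \right)}} = \sqrt{\left(91 + 171\right) - 8} = \sqrt{262 - 8} = \sqrt{254}$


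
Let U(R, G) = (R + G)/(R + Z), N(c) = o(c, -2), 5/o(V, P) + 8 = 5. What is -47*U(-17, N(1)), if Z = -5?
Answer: -1316/33 ≈ -39.879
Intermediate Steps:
o(V, P) = -5/3 (o(V, P) = 5/(-8 + 5) = 5/(-3) = 5*(-⅓) = -5/3)
N(c) = -5/3
U(R, G) = (G + R)/(-5 + R) (U(R, G) = (R + G)/(R - 5) = (G + R)/(-5 + R))
-47*U(-17, N(1)) = -47*(-5/3 - 17)/(-5 - 17) = -47*(-56)/((-22)*3) = -(-47)*(-56)/(22*3) = -47*28/33 = -1316/33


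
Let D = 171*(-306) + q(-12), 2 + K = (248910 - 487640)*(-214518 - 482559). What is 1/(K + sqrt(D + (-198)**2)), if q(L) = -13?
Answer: 166413192208/27693350540856751928399 - I*sqrt(13135)/27693350540856751928399 ≈ 6.0091e-12 - 4.1385e-21*I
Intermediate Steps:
K = 166413192208 (K = -2 + (248910 - 487640)*(-214518 - 482559) = -2 - 238730*(-697077) = -2 + 166413192210 = 166413192208)
D = -52339 (D = 171*(-306) - 13 = -52326 - 13 = -52339)
1/(K + sqrt(D + (-198)**2)) = 1/(166413192208 + sqrt(-52339 + (-198)**2)) = 1/(166413192208 + sqrt(-52339 + 39204)) = 1/(166413192208 + sqrt(-13135)) = 1/(166413192208 + I*sqrt(13135))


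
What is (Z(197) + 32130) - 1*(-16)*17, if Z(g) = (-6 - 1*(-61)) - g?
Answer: 32260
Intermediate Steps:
Z(g) = 55 - g (Z(g) = (-6 + 61) - g = 55 - g)
(Z(197) + 32130) - 1*(-16)*17 = ((55 - 1*197) + 32130) - 1*(-16)*17 = ((55 - 197) + 32130) + 16*17 = (-142 + 32130) + 272 = 31988 + 272 = 32260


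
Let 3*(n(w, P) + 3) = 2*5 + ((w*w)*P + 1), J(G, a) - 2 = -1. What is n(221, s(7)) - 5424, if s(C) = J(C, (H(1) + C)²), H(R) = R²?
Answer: 10857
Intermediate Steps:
J(G, a) = 1 (J(G, a) = 2 - 1 = 1)
s(C) = 1
n(w, P) = ⅔ + P*w²/3 (n(w, P) = -3 + (2*5 + ((w*w)*P + 1))/3 = -3 + (10 + (w²*P + 1))/3 = -3 + (10 + (P*w² + 1))/3 = -3 + (10 + (1 + P*w²))/3 = -3 + (11 + P*w²)/3 = -3 + (11/3 + P*w²/3) = ⅔ + P*w²/3)
n(221, s(7)) - 5424 = (⅔ + (⅓)*1*221²) - 5424 = (⅔ + (⅓)*1*48841) - 5424 = (⅔ + 48841/3) - 5424 = 16281 - 5424 = 10857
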